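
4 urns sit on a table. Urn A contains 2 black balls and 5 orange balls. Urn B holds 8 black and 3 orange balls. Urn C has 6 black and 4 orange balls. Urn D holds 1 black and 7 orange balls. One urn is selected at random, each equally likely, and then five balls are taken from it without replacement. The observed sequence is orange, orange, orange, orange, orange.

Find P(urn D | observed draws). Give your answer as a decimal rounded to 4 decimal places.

The likelihood of the observed sequence under each hypothesis: P(data | urn A) = (5/7)(4/6)(3/5)(2/4)(1/3) = 1/21; P(data | urn B) = (3/11)(2/10)(1/9)(0/8) = 0; P(data | urn C) = (4/10)(3/9)(2/8)(1/7)(0/6) = 0; P(data | urn D) = (7/8)(6/7)(5/6)(4/5)(3/4) = 3/8.
The prior-weighted likelihoods are 1/4 · 1/21 = 1/84, 1/4 · 0 = 0, 1/4 · 0 = 0, 1/4 · 3/8 = 3/32; summing to 71/672.
Therefore the posterior P(urn D | data) = (3/32) / (71/672) = 63/71.

0.8873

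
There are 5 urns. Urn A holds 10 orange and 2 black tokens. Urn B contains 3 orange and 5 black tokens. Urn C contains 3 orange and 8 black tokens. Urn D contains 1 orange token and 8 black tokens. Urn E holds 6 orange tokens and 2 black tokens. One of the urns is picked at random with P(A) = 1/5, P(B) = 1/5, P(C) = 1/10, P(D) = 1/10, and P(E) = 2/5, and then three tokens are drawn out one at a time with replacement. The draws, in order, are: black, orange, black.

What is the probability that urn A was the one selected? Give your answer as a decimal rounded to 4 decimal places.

For each hypothesis, P(data | H) works out to: P(data | urn A) = (2/12)(10/12)(2/12) = 0.023148; P(data | urn B) = (5/8)(3/8)(5/8) = 0.14648; P(data | urn C) = (8/11)(3/11)(8/11) = 0.14425; P(data | urn D) = (8/9)(1/9)(8/9) = 0.087791; P(data | urn E) = (2/8)(6/8)(2/8) = 0.046875.
Multiplying each by its prior: 1/5 · 0.023148 = 0.0046296, 1/5 · 0.14648 = 0.029297, 1/10 · 0.14425 = 0.014425, 1/10 · 0.087791 = 0.0087791, 2/5 · 0.046875 = 0.01875; with total 0.075881.
Therefore the posterior P(urn A | data) = (0.0046296) / (0.075881) = 0.061012.

0.0610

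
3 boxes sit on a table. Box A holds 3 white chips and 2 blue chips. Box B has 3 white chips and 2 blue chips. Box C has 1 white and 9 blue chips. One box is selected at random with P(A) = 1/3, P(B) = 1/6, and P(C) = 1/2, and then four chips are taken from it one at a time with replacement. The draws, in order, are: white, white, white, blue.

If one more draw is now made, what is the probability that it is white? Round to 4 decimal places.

Under each hypothesis, the probability of the observed sequence is: P(data | box A) = (3/5)(3/5)(3/5)(2/5) = 0.0864; P(data | box B) = (3/5)(3/5)(3/5)(2/5) = 0.0864; P(data | box C) = (1/10)(1/10)(1/10)(9/10) = 0.0009.
The prior-weighted likelihoods are 1/3 · 0.0864 = 0.0288, 1/6 · 0.0864 = 0.0144, 1/2 · 0.0009 = 0.00045; with total 0.04365.
Dividing through by the total gives posterior P(box A | data) = 0.65979, P(box B | data) = 0.3299, P(box C | data) = 0.010309.
So P(white next | data) = Σ P(white next | H) P(H | data) = (3/5)(0.65979) + (3/5)(0.3299) + (1/10)(0.010309) = 0.59485.

0.5948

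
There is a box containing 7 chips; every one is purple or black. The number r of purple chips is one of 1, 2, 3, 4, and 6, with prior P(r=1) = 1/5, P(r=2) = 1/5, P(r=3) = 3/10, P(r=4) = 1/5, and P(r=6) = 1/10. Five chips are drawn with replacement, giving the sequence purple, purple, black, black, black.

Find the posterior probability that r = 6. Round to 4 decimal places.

The likelihood of the observed sequence under each hypothesis: P(data | r = 1) = (1/7)(1/7)(6/7)(6/7)(6/7) = 0.012852; P(data | r = 2) = (2/7)(2/7)(5/7)(5/7)(5/7) = 0.02975; P(data | r = 3) = (3/7)(3/7)(4/7)(4/7)(4/7) = 0.034271; P(data | r = 4) = (4/7)(4/7)(3/7)(3/7)(3/7) = 0.025704; P(data | r = 6) = (6/7)(6/7)(1/7)(1/7)(1/7) = 0.002142.
Weighting by the prior gives 1/5 · 0.012852 = 0.0025704, 1/5 · 0.02975 = 0.0059499, 3/10 · 0.034271 = 0.010281, 1/5 · 0.025704 = 0.0051407, 1/10 · 0.002142 = 0.0002142; these sum to 0.024157.
So P(r = 6 | data) = (0.0002142) / (0.024157) = 0.008867.

0.0089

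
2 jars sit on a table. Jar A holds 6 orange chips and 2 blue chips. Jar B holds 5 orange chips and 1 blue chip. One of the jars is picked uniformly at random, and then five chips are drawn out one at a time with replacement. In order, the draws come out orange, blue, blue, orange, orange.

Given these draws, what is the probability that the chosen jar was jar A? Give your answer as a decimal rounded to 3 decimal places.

0.621

For each hypothesis, P(data | H) works out to: P(data | jar A) = (6/8)(2/8)(2/8)(6/8)(6/8) = 0.026367; P(data | jar B) = (5/6)(1/6)(1/6)(5/6)(5/6) = 0.016075.
Weighting by the prior gives 1/2 · 0.026367 = 0.013184, 1/2 · 0.016075 = 0.0080376; with total 0.021221.
Hence P(jar A | data) = (0.013184) / (0.021221) = 0.62125.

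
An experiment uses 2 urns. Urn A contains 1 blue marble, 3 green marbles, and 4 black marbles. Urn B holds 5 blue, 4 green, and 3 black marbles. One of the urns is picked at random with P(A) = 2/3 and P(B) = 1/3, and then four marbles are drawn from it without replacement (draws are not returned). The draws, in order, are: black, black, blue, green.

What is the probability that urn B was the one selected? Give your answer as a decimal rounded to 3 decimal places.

Compute the likelihood of the observed sequence for each case: P(data | urn A) = (4/8)(3/7)(1/6)(3/5) = 0.021429; P(data | urn B) = (3/12)(2/11)(5/10)(4/9) = 0.010101.
Multiplying each by its prior: 2/3 · 0.021429 = 0.014286, 1/3 · 0.010101 = 0.003367; with total 0.017653.
By Bayes' rule, P(urn B | data) = (0.003367) / (0.017653) = 0.19074.

0.191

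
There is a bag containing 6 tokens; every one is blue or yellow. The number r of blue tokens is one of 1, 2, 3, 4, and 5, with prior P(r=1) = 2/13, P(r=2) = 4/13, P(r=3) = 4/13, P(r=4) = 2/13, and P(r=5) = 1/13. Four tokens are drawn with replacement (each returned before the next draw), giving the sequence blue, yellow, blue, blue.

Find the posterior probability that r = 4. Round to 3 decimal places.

Under each hypothesis, the probability of the observed sequence is: P(data | r = 1) = (1/6)(5/6)(1/6)(1/6) = 0.003858; P(data | r = 2) = (2/6)(4/6)(2/6)(2/6) = 0.024691; P(data | r = 3) = (3/6)(3/6)(3/6)(3/6) = 0.0625; P(data | r = 4) = (4/6)(2/6)(4/6)(4/6) = 0.098765; P(data | r = 5) = (5/6)(1/6)(5/6)(5/6) = 0.096451.
The prior-weighted likelihoods are 2/13 · 0.003858 = 0.00059354, 4/13 · 0.024691 = 0.0075973, 4/13 · 0.0625 = 0.019231, 2/13 · 0.098765 = 0.015195, 1/13 · 0.096451 = 0.0074193; these sum to 0.050036.
By Bayes' rule, P(r = 4 | data) = (0.015195) / (0.050036) = 0.30368.

0.304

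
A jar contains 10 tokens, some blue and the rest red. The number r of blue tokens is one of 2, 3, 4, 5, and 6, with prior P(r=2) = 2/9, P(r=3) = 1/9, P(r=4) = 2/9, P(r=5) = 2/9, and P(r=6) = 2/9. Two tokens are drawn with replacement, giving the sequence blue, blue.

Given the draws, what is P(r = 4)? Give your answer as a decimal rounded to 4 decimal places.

0.1871

The likelihood of the observed sequence under each hypothesis: P(data | r = 2) = (2/10)(2/10) = 1/25; P(data | r = 3) = (3/10)(3/10) = 9/100; P(data | r = 4) = (4/10)(4/10) = 4/25; P(data | r = 5) = (5/10)(5/10) = 1/4; P(data | r = 6) = (6/10)(6/10) = 9/25.
Multiplying each by its prior: 2/9 · 1/25 = 2/225, 1/9 · 9/100 = 1/100, 2/9 · 4/25 = 8/225, 2/9 · 1/4 = 1/18, 2/9 · 9/25 = 2/25; these sum to 19/100.
So P(r = 4 | data) = (8/225) / (19/100) = 32/171.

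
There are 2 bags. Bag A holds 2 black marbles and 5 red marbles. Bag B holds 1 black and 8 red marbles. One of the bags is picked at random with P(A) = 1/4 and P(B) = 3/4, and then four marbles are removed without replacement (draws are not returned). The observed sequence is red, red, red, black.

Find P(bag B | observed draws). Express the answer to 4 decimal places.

0.7000

Compute the likelihood of the observed sequence for each case: P(data | bag A) = (5/7)(4/6)(3/5)(2/4) = 1/7; P(data | bag B) = (8/9)(7/8)(6/7)(1/6) = 1/9.
Weighting by the prior gives 1/4 · 1/7 = 1/28, 3/4 · 1/9 = 1/12; these sum to 5/42.
Hence P(bag B | data) = (1/12) / (5/42) = 7/10.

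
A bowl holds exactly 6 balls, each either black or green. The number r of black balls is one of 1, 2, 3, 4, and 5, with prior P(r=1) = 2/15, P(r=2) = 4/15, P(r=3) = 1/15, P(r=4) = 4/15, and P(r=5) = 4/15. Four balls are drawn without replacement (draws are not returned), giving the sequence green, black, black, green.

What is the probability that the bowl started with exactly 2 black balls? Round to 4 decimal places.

0.4211

Compute the likelihood of the observed sequence for each case: P(data | r = 1) = (5/6)(1/5)(0/4) = 0; P(data | r = 2) = (4/6)(2/5)(1/4)(3/3) = 1/15; P(data | r = 3) = (3/6)(3/5)(2/4)(2/3) = 1/10; P(data | r = 4) = (2/6)(4/5)(3/4)(1/3) = 1/15; P(data | r = 5) = (1/6)(5/5)(4/4)(0/3) = 0.
The prior-weighted likelihoods are 2/15 · 0 = 0, 4/15 · 1/15 = 4/225, 1/15 · 1/10 = 1/150, 4/15 · 1/15 = 4/225, 4/15 · 0 = 0; these sum to 19/450.
By Bayes' rule, P(r = 2 | data) = (4/225) / (19/450) = 8/19.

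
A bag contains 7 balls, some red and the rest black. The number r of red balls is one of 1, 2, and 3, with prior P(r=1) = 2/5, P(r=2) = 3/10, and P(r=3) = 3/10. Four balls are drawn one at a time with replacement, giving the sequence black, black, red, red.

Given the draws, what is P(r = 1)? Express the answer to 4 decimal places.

Under each hypothesis, the probability of the observed sequence is: P(data | r = 1) = (6/7)(6/7)(1/7)(1/7) = 0.014994; P(data | r = 2) = (5/7)(5/7)(2/7)(2/7) = 0.041649; P(data | r = 3) = (4/7)(4/7)(3/7)(3/7) = 0.059975.
Weighting by the prior gives 2/5 · 0.014994 = 0.0059975, 3/10 · 0.041649 = 0.012495, 3/10 · 0.059975 = 0.017993; these sum to 0.036485.
By Bayes' rule, P(r = 1 | data) = (0.0059975) / (0.036485) = 0.16438.

0.1644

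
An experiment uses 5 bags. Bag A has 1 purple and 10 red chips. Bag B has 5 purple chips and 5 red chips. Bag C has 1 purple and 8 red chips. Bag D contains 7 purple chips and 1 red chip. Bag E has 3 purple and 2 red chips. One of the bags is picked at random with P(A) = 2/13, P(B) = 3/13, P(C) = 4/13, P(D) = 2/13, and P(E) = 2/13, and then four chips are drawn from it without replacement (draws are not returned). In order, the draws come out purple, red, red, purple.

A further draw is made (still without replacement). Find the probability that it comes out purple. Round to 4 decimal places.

0.7283

Compute the likelihood of the observed sequence for each case: P(data | bag A) = (1/11)(10/10)(9/9)(0/8) = 0; P(data | bag B) = (5/10)(5/9)(4/8)(4/7) = 0.079365; P(data | bag C) = (1/9)(8/8)(7/7)(0/6) = 0; P(data | bag D) = (7/8)(1/7)(0/6) = 0; P(data | bag E) = (3/5)(2/4)(1/3)(2/2) = 0.1.
The prior-weighted likelihoods are 2/13 · 0 = 0, 3/13 · 0.079365 = 0.018315, 4/13 · 0 = 0, 2/13 · 0 = 0, 2/13 · 0.1 = 0.015385; with total 0.0337.
The posterior is then P(bag A | data) = 0, P(bag B | data) = 0.54348, P(bag C | data) = 0, P(bag D | data) = 0, P(bag E | data) = 0.45652.
The predictive probability is P(purple next | data) = (1/2)(0.54348) + (1)(0.45652) = 0.72826.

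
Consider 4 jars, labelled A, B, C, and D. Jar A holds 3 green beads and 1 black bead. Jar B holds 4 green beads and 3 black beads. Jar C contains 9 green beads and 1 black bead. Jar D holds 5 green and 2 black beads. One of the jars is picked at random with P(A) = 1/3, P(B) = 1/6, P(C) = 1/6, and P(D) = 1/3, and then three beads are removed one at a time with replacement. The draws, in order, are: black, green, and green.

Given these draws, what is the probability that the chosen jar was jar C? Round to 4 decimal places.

0.1020

The likelihood of the observed sequence under each hypothesis: P(data | jar A) = (1/4)(3/4)(3/4) = 0.14062; P(data | jar B) = (3/7)(4/7)(4/7) = 0.13994; P(data | jar C) = (1/10)(9/10)(9/10) = 0.081; P(data | jar D) = (2/7)(5/7)(5/7) = 0.14577.
Multiplying each by its prior: 1/3 · 0.14062 = 0.046875, 1/6 · 0.13994 = 0.023324, 1/6 · 0.081 = 0.0135, 1/3 · 0.14577 = 0.048591; summing to 0.13229.
By Bayes' rule, P(jar C | data) = (0.0135) / (0.13229) = 0.10205.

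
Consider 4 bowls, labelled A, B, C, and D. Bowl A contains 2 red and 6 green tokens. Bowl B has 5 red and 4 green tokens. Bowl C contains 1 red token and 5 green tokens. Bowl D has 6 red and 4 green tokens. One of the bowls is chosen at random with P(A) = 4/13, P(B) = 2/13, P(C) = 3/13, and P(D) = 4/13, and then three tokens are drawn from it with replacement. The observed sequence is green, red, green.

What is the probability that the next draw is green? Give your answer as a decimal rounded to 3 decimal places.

0.636

Compute the likelihood of the observed sequence for each case: P(data | bowl A) = (6/8)(2/8)(6/8) = 0.14062; P(data | bowl B) = (4/9)(5/9)(4/9) = 0.10974; P(data | bowl C) = (5/6)(1/6)(5/6) = 0.11574; P(data | bowl D) = (4/10)(6/10)(4/10) = 0.096.
Multiplying each by its prior: 4/13 · 0.14062 = 0.043269, 2/13 · 0.10974 = 0.016883, 3/13 · 0.11574 = 0.026709, 4/13 · 0.096 = 0.029538; summing to 0.1164.
The posterior is then P(bowl A | data) = 0.37173, P(bowl B | data) = 0.14504, P(bowl C | data) = 0.22946, P(bowl D | data) = 0.25377.
So P(green next | data) = Σ P(green next | H) P(H | data) = (3/4)(0.37173) + (4/9)(0.14504) + (5/6)(0.22946) + (2/5)(0.25377) = 0.63598.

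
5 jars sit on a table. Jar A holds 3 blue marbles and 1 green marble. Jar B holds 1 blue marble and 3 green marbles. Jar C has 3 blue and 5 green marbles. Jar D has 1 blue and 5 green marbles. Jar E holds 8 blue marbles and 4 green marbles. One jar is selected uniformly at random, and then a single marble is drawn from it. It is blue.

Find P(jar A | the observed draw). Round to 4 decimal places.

Under each hypothesis, the probability of this draw is: P(data | jar A) = (3/4) = 3/4; P(data | jar B) = (1/4) = 1/4; P(data | jar C) = (3/8) = 3/8; P(data | jar D) = (1/6) = 1/6; P(data | jar E) = (8/12) = 2/3.
Weighting by the prior gives 1/5 · 3/4 = 3/20, 1/5 · 1/4 = 1/20, 1/5 · 3/8 = 3/40, 1/5 · 1/6 = 1/30, 1/5 · 2/3 = 2/15; with total 53/120.
So P(jar A | data) = (3/20) / (53/120) = 18/53.

0.3396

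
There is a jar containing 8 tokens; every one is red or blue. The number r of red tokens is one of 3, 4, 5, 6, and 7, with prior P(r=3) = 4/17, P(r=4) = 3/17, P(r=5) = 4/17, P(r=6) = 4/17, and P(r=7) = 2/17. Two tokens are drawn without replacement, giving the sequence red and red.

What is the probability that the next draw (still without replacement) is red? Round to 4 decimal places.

0.5988

Compute the likelihood of the observed sequence for each case: P(data | r = 3) = (3/8)(2/7) = 3/28; P(data | r = 4) = (4/8)(3/7) = 3/14; P(data | r = 5) = (5/8)(4/7) = 5/14; P(data | r = 6) = (6/8)(5/7) = 15/28; P(data | r = 7) = (7/8)(6/7) = 3/4.
The prior-weighted likelihoods are 4/17 · 3/28 = 3/119, 3/17 · 3/14 = 9/238, 4/17 · 5/14 = 10/119, 4/17 · 15/28 = 15/119, 2/17 · 3/4 = 3/34; these sum to 43/119.
Dividing through by the total gives posterior P(r = 3 | data) = 3/43, P(r = 4 | data) = 9/86, P(r = 5 | data) = 10/43, P(r = 6 | data) = 15/43, P(r = 7 | data) = 21/86.
Averaging over the posterior, P(red next | data) = (1/6)(3/43) + (1/3)(9/86) + (1/2)(10/43) + (2/3)(15/43) + (5/6)(21/86) = 103/172.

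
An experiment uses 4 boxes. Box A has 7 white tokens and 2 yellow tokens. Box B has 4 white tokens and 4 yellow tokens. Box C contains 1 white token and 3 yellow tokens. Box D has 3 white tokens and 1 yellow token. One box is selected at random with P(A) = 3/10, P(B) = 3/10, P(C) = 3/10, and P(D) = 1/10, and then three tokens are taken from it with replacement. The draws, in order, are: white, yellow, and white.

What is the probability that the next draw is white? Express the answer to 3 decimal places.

0.606

For each hypothesis, P(data | H) works out to: P(data | box A) = (7/9)(2/9)(7/9) = 0.13443; P(data | box B) = (4/8)(4/8)(4/8) = 0.125; P(data | box C) = (1/4)(3/4)(1/4) = 0.046875; P(data | box D) = (3/4)(1/4)(3/4) = 0.14062.
Multiplying each by its prior: 3/10 · 0.13443 = 0.040329, 3/10 · 0.125 = 0.0375, 3/10 · 0.046875 = 0.014063, 1/10 · 0.14062 = 0.014063; these sum to 0.10595.
Dividing through by the total gives posterior P(box A | data) = 0.38063, P(box B | data) = 0.35393, P(box C | data) = 0.13272, P(box D | data) = 0.13272.
The predictive probability is P(white next | data) = (7/9)(0.38063) + (1/2)(0.35393) + (1/4)(0.13272) + (3/4)(0.13272) = 0.60573.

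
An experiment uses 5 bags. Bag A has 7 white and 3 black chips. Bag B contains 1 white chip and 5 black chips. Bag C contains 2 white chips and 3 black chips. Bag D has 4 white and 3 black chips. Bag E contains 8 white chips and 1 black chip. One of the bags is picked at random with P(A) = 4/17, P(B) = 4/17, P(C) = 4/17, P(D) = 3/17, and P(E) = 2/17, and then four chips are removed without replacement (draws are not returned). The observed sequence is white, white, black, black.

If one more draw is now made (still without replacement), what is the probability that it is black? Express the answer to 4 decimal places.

Under each hypothesis, the probability of the observed sequence is: P(data | bag A) = (7/10)(6/9)(3/8)(2/7) = 1/20; P(data | bag B) = (1/6)(0/5) = 0; P(data | bag C) = (2/5)(1/4)(3/3)(2/2) = 1/10; P(data | bag D) = (4/7)(3/6)(3/5)(2/4) = 3/35; P(data | bag E) = (8/9)(7/8)(1/7)(0/6) = 0.
Weighting by the prior gives 4/17 · 1/20 = 1/85, 4/17 · 0 = 0, 4/17 · 1/10 = 2/85, 3/17 · 3/35 = 9/595, 2/17 · 0 = 0; these sum to 6/119.
The posterior is then P(bag A | data) = 7/30, P(bag B | data) = 0, P(bag C | data) = 7/15, P(bag D | data) = 3/10, P(bag E | data) = 0.
The predictive probability is P(black next | data) = (1/6)(7/30) + (1)(7/15) + (1/3)(3/10) = 109/180.

0.6056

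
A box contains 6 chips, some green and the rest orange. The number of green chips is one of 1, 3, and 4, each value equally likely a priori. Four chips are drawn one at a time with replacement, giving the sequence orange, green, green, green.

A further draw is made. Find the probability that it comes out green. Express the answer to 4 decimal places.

Under each hypothesis, the probability of the observed sequence is: P(data | r = 1) = (5/6)(1/6)(1/6)(1/6) = 0.003858; P(data | r = 3) = (3/6)(3/6)(3/6)(3/6) = 0.0625; P(data | r = 4) = (2/6)(4/6)(4/6)(4/6) = 0.098765.
Weighting by the prior gives 1/3 · 0.003858 = 0.001286, 1/3 · 0.0625 = 0.020833, 1/3 · 0.098765 = 0.032922; these sum to 0.055041.
Normalising, the posterior is P(r = 1 | data) = 0.023364, P(r = 3 | data) = 0.3785, P(r = 4 | data) = 0.59813.
The predictive probability is P(green next | data) = (1/6)(0.023364) + (1/2)(0.3785) + (2/3)(0.59813) = 0.5919.

0.5919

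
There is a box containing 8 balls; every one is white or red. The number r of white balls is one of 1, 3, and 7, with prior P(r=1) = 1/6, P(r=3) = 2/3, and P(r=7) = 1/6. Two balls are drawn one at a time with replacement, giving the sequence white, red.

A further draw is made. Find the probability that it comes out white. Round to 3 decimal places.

0.399

For each hypothesis, P(data | H) works out to: P(data | r = 1) = (1/8)(7/8) = 7/64; P(data | r = 3) = (3/8)(5/8) = 15/64; P(data | r = 7) = (7/8)(1/8) = 7/64.
The prior-weighted likelihoods are 1/6 · 7/64 = 7/384, 2/3 · 15/64 = 5/32, 1/6 · 7/64 = 7/384; with total 37/192.
Dividing through by the total gives posterior P(r = 1 | data) = 7/74, P(r = 3 | data) = 30/37, P(r = 7 | data) = 7/74.
The predictive probability is P(white next | data) = (1/8)(7/74) + (3/8)(30/37) + (7/8)(7/74) = 59/148.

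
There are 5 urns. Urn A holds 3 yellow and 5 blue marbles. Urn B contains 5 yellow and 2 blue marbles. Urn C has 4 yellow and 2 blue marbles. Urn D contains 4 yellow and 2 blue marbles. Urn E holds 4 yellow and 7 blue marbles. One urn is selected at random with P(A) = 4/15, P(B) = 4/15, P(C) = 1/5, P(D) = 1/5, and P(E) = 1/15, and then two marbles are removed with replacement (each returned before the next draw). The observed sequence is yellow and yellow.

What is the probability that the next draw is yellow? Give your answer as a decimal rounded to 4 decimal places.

0.6469

Under each hypothesis, the probability of the observed sequence is: P(data | urn A) = (3/8)(3/8) = 0.14062; P(data | urn B) = (5/7)(5/7) = 0.5102; P(data | urn C) = (4/6)(4/6) = 0.44444; P(data | urn D) = (4/6)(4/6) = 0.44444; P(data | urn E) = (4/11)(4/11) = 0.13223.
Weighting by the prior gives 4/15 · 0.14062 = 0.0375, 4/15 · 0.5102 = 0.13605, 1/5 · 0.44444 = 0.088889, 1/5 · 0.44444 = 0.088889, 1/15 · 0.13223 = 0.0088154; with total 0.36015.
Dividing through by the total gives posterior P(urn A | data) = 0.10412, P(urn B | data) = 0.37777, P(urn C | data) = 0.24681, P(urn D | data) = 0.24681, P(urn E | data) = 0.024477.
The predictive probability is P(yellow next | data) = (3/8)(0.10412) + (5/7)(0.37777) + (2/3)(0.24681) + (2/3)(0.24681) + (4/11)(0.024477) = 0.64687.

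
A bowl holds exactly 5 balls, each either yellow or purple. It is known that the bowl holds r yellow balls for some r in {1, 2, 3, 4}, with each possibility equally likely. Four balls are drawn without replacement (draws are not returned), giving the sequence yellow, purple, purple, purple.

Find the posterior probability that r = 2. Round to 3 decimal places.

Compute the likelihood of the observed sequence for each case: P(data | r = 1) = (1/5)(4/4)(3/3)(2/2) = 1/5; P(data | r = 2) = (2/5)(3/4)(2/3)(1/2) = 1/10; P(data | r = 3) = (3/5)(2/4)(1/3)(0/2) = 0; P(data | r = 4) = (4/5)(1/4)(0/3) = 0.
Weighting by the prior gives 1/4 · 1/5 = 1/20, 1/4 · 1/10 = 1/40, 1/4 · 0 = 0, 1/4 · 0 = 0; summing to 3/40.
So P(r = 2 | data) = (1/40) / (3/40) = 1/3.

0.333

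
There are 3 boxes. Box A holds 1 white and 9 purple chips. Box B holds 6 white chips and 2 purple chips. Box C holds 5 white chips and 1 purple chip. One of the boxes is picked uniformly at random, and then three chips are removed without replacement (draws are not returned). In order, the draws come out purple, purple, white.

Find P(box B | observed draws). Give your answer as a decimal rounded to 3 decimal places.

Compute the likelihood of the observed sequence for each case: P(data | box A) = (9/10)(8/9)(1/8) = 1/10; P(data | box B) = (2/8)(1/7)(6/6) = 1/28; P(data | box C) = (1/6)(0/5) = 0.
Weighting by the prior gives 1/3 · 1/10 = 1/30, 1/3 · 1/28 = 1/84, 1/3 · 0 = 0; these sum to 19/420.
Hence P(box B | data) = (1/84) / (19/420) = 5/19.

0.263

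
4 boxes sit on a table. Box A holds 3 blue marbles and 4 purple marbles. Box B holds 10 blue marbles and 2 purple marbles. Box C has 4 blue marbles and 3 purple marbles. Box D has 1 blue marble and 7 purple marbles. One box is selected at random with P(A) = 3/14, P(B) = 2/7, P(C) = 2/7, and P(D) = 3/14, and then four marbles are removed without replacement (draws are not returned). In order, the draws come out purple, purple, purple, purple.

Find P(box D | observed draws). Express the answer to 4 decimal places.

0.9459

Compute the likelihood of the observed sequence for each case: P(data | box A) = (4/7)(3/6)(2/5)(1/4) = 1/35; P(data | box B) = (2/12)(1/11)(0/10) = 0; P(data | box C) = (3/7)(2/6)(1/5)(0/4) = 0; P(data | box D) = (7/8)(6/7)(5/6)(4/5) = 1/2.
Weighting by the prior gives 3/14 · 1/35 = 3/490, 2/7 · 0 = 0, 2/7 · 0 = 0, 3/14 · 1/2 = 3/28; these sum to 111/980.
By Bayes' rule, P(box D | data) = (3/28) / (111/980) = 35/37.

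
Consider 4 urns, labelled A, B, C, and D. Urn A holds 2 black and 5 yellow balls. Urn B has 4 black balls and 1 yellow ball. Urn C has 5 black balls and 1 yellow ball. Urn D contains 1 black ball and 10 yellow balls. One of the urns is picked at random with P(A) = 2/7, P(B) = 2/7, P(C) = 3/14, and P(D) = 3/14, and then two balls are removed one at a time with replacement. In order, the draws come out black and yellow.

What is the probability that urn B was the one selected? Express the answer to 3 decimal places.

Compute the likelihood of the observed sequence for each case: P(data | urn A) = (2/7)(5/7) = 0.20408; P(data | urn B) = (4/5)(1/5) = 0.16; P(data | urn C) = (5/6)(1/6) = 0.13889; P(data | urn D) = (1/11)(10/11) = 0.082645.
Multiplying each by its prior: 2/7 · 0.20408 = 0.058309, 2/7 · 0.16 = 0.045714, 3/14 · 0.13889 = 0.029762, 3/14 · 0.082645 = 0.01771; with total 0.15149.
Hence P(urn B | data) = (0.045714) / (0.15149) = 0.30175.

0.302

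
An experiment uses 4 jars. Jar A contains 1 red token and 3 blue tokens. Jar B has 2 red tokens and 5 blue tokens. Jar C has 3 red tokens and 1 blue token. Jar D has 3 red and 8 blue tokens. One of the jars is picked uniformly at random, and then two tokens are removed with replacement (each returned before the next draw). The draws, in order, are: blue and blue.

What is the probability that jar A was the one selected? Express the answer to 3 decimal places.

Compute the likelihood of the observed sequence for each case: P(data | jar A) = (3/4)(3/4) = 0.5625; P(data | jar B) = (5/7)(5/7) = 0.5102; P(data | jar C) = (1/4)(1/4) = 0.0625; P(data | jar D) = (8/11)(8/11) = 0.52893.
The prior-weighted likelihoods are 1/4 · 0.5625 = 0.14062, 1/4 · 0.5102 = 0.12755, 1/4 · 0.0625 = 0.015625, 1/4 · 0.52893 = 0.13223; summing to 0.41603.
Therefore the posterior P(jar A | data) = (0.14062) / (0.41603) = 0.33801.

0.338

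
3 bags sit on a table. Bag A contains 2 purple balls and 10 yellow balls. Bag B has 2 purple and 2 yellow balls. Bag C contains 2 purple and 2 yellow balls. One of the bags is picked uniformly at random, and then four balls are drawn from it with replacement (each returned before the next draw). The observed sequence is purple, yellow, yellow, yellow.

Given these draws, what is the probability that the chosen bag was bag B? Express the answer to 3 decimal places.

0.282

Under each hypothesis, the probability of the observed sequence is: P(data | bag A) = (2/12)(10/12)(10/12)(10/12) = 0.096451; P(data | bag B) = (2/4)(2/4)(2/4)(2/4) = 0.0625; P(data | bag C) = (2/4)(2/4)(2/4)(2/4) = 0.0625.
The prior-weighted likelihoods are 1/3 · 0.096451 = 0.03215, 1/3 · 0.0625 = 0.020833, 1/3 · 0.0625 = 0.020833; summing to 0.073817.
Therefore the posterior P(bag B | data) = (0.020833) / (0.073817) = 0.28223.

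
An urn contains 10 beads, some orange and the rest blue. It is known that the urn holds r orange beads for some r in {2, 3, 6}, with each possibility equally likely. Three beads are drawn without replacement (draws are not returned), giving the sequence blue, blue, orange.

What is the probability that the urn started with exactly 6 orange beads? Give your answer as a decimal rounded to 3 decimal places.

The likelihood of the observed sequence under each hypothesis: P(data | r = 2) = (8/10)(7/9)(2/8) = 7/45; P(data | r = 3) = (7/10)(6/9)(3/8) = 7/40; P(data | r = 6) = (4/10)(3/9)(6/8) = 1/10.
Weighting by the prior gives 1/3 · 7/45 = 7/135, 1/3 · 7/40 = 7/120, 1/3 · 1/10 = 1/30; with total 31/216.
So P(r = 6 | data) = (1/30) / (31/216) = 36/155.

0.232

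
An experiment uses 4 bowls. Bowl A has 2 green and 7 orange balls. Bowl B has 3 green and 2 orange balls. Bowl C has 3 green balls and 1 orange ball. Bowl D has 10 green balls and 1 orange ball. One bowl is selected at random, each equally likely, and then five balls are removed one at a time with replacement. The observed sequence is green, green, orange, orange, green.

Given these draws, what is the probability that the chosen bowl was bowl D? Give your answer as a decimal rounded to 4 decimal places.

0.0842

Under each hypothesis, the probability of the observed sequence is: P(data | bowl A) = (2/9)(2/9)(7/9)(7/9)(2/9) = 0.0066386; P(data | bowl B) = (3/5)(3/5)(2/5)(2/5)(3/5) = 0.03456; P(data | bowl C) = (3/4)(3/4)(1/4)(1/4)(3/4) = 0.026367; P(data | bowl D) = (10/11)(10/11)(1/11)(1/11)(10/11) = 0.0062092.
The prior-weighted likelihoods are 1/4 · 0.0066386 = 0.0016596, 1/4 · 0.03456 = 0.00864, 1/4 · 0.026367 = 0.0065918, 1/4 · 0.0062092 = 0.0015523; summing to 0.018444.
So P(bowl D | data) = (0.0015523) / (0.018444) = 0.084164.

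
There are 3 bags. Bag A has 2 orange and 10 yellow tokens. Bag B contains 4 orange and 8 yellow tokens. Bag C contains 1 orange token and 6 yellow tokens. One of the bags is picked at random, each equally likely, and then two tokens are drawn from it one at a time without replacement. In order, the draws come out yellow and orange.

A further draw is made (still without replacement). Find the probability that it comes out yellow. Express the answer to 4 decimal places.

0.8363

Compute the likelihood of the observed sequence for each case: P(data | bag A) = (10/12)(2/11) = 5/33; P(data | bag B) = (8/12)(4/11) = 8/33; P(data | bag C) = (6/7)(1/6) = 1/7.
Weighting by the prior gives 1/3 · 5/33 = 5/99, 1/3 · 8/33 = 8/99, 1/3 · 1/7 = 1/21; summing to 124/693.
Dividing through by the total gives posterior P(bag A | data) = 0.28226, P(bag B | data) = 0.45161, P(bag C | data) = 0.26613.
The predictive probability is P(yellow next | data) = (9/10)(0.28226) + (7/10)(0.45161) + (1)(0.26613) = 0.83629.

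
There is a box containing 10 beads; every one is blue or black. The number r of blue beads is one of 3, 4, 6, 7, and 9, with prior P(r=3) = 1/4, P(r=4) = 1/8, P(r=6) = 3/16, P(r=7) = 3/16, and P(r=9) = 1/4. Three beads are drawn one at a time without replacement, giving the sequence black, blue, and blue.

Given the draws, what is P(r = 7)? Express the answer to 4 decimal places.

For each hypothesis, P(data | H) works out to: P(data | r = 3) = (7/10)(3/9)(2/8) = 0.058333; P(data | r = 4) = (6/10)(4/9)(3/8) = 0.1; P(data | r = 6) = (4/10)(6/9)(5/8) = 0.16667; P(data | r = 7) = (3/10)(7/9)(6/8) = 0.175; P(data | r = 9) = (1/10)(9/9)(8/8) = 0.1.
Weighting by the prior gives 1/4 · 0.058333 = 0.014583, 1/8 · 0.1 = 0.0125, 3/16 · 0.16667 = 0.03125, 3/16 · 0.175 = 0.032813, 1/4 · 0.1 = 0.025; summing to 0.11615.
By Bayes' rule, P(r = 7 | data) = (0.032813) / (0.11615) = 0.28251.

0.2825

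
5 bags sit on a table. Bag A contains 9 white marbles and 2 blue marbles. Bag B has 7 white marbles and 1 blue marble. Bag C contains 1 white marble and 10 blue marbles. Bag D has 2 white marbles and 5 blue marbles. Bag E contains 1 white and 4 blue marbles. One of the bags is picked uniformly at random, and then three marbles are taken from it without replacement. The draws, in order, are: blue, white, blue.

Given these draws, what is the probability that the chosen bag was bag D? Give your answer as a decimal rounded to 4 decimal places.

Compute the likelihood of the observed sequence for each case: P(data | bag A) = (2/11)(9/10)(1/9) = 0.018182; P(data | bag B) = (1/8)(7/7)(0/6) = 0; P(data | bag C) = (10/11)(1/10)(9/9) = 0.090909; P(data | bag D) = (5/7)(2/6)(4/5) = 0.19048; P(data | bag E) = (4/5)(1/4)(3/3) = 0.2.
Multiplying each by its prior: 1/5 · 0.018182 = 0.0036364, 1/5 · 0 = 0, 1/5 · 0.090909 = 0.018182, 1/5 · 0.19048 = 0.038095, 1/5 · 0.2 = 0.04; summing to 0.099913.
By Bayes' rule, P(bag D | data) = (0.038095) / (0.099913) = 0.38128.

0.3813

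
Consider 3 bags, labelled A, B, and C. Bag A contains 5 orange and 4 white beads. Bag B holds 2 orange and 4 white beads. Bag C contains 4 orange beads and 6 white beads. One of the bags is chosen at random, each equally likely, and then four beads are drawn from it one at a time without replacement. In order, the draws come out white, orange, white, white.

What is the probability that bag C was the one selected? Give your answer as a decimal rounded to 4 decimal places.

0.3550

Under each hypothesis, the probability of the observed sequence is: P(data | bag A) = (4/9)(5/8)(3/7)(2/6) = 0.039683; P(data | bag B) = (4/6)(2/5)(3/4)(2/3) = 0.13333; P(data | bag C) = (6/10)(4/9)(5/8)(4/7) = 0.095238.
The prior-weighted likelihoods are 1/3 · 0.039683 = 0.013228, 1/3 · 0.13333 = 0.044444, 1/3 · 0.095238 = 0.031746; summing to 0.089418.
Therefore the posterior P(bag C | data) = (0.031746) / (0.089418) = 0.35503.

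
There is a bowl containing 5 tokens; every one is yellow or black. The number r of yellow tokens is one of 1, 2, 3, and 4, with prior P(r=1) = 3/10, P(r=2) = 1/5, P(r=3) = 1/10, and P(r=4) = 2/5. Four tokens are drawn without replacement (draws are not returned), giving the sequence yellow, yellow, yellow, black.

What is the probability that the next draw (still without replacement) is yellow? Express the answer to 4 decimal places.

0.8889

The likelihood of the observed sequence under each hypothesis: P(data | r = 1) = (1/5)(0/4) = 0; P(data | r = 2) = (2/5)(1/4)(0/3) = 0; P(data | r = 3) = (3/5)(2/4)(1/3)(2/2) = 1/10; P(data | r = 4) = (4/5)(3/4)(2/3)(1/2) = 1/5.
Weighting by the prior gives 3/10 · 0 = 0, 1/5 · 0 = 0, 1/10 · 1/10 = 1/100, 2/5 · 1/5 = 2/25; with total 9/100.
Dividing through by the total gives posterior P(r = 1 | data) = 0, P(r = 2 | data) = 0, P(r = 3 | data) = 1/9, P(r = 4 | data) = 8/9.
Averaging over the posterior, P(yellow next | data) = (0)(1/9) + (1)(8/9) = 8/9.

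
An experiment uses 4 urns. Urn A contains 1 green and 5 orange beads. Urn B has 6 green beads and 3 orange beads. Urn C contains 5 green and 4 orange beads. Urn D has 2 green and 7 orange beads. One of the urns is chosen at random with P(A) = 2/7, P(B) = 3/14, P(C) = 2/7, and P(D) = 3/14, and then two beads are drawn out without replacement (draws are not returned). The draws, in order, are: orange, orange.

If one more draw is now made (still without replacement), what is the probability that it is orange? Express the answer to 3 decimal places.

0.652

The likelihood of the observed sequence under each hypothesis: P(data | urn A) = (5/6)(4/5) = 2/3; P(data | urn B) = (3/9)(2/8) = 1/12; P(data | urn C) = (4/9)(3/8) = 1/6; P(data | urn D) = (7/9)(6/8) = 7/12.
Weighting by the prior gives 2/7 · 2/3 = 4/21, 3/14 · 1/12 = 1/56, 2/7 · 1/6 = 1/21, 3/14 · 7/12 = 1/8; these sum to 8/21.
The posterior is then P(urn A | data) = 1/2, P(urn B | data) = 3/64, P(urn C | data) = 1/8, P(urn D | data) = 21/64.
So P(orange next | data) = Σ P(orange next | H) P(H | data) = (3/4)(1/2) + (1/7)(3/64) + (2/7)(1/8) + (5/7)(21/64) = 73/112.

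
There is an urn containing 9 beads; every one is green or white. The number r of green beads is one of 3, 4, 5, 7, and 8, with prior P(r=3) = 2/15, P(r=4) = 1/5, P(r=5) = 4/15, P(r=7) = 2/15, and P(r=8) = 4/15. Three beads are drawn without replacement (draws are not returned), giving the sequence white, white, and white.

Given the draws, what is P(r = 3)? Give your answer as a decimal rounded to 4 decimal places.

Compute the likelihood of the observed sequence for each case: P(data | r = 3) = (6/9)(5/8)(4/7) = 5/21; P(data | r = 4) = (5/9)(4/8)(3/7) = 5/42; P(data | r = 5) = (4/9)(3/8)(2/7) = 1/21; P(data | r = 7) = (2/9)(1/8)(0/7) = 0; P(data | r = 8) = (1/9)(0/8) = 0.
Weighting by the prior gives 2/15 · 5/21 = 2/63, 1/5 · 5/42 = 1/42, 4/15 · 1/21 = 4/315, 2/15 · 0 = 0, 4/15 · 0 = 0; summing to 43/630.
Therefore the posterior P(r = 3 | data) = (2/63) / (43/630) = 20/43.

0.4651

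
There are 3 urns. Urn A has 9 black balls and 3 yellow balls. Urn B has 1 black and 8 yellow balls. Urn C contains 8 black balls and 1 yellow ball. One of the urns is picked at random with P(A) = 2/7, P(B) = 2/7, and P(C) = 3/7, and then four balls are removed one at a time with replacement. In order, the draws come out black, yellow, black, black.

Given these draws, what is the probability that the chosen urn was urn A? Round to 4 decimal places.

Under each hypothesis, the probability of the observed sequence is: P(data | urn A) = (9/12)(3/12)(9/12)(9/12) = 0.10547; P(data | urn B) = (1/9)(8/9)(1/9)(1/9) = 0.0012193; P(data | urn C) = (8/9)(1/9)(8/9)(8/9) = 0.078037.
Multiplying each by its prior: 2/7 · 0.10547 = 0.030134, 2/7 · 0.0012193 = 0.00034838, 3/7 · 0.078037 = 0.033444; summing to 0.063927.
So P(urn A | data) = (0.030134) / (0.063927) = 0.47138.

0.4714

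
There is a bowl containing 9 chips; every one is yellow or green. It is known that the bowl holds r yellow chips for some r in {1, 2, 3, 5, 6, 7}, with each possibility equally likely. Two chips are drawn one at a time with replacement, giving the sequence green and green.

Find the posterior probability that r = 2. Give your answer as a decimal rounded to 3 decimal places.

0.275

Under each hypothesis, the probability of the observed sequence is: P(data | r = 1) = (8/9)(8/9) = 64/81; P(data | r = 2) = (7/9)(7/9) = 49/81; P(data | r = 3) = (6/9)(6/9) = 4/9; P(data | r = 5) = (4/9)(4/9) = 16/81; P(data | r = 6) = (3/9)(3/9) = 1/9; P(data | r = 7) = (2/9)(2/9) = 4/81.
Multiplying each by its prior: 1/6 · 64/81 = 32/243, 1/6 · 49/81 = 49/486, 1/6 · 4/9 = 2/27, 1/6 · 16/81 = 8/243, 1/6 · 1/9 = 1/54, 1/6 · 4/81 = 2/243; these sum to 89/243.
By Bayes' rule, P(r = 2 | data) = (49/486) / (89/243) = 49/178.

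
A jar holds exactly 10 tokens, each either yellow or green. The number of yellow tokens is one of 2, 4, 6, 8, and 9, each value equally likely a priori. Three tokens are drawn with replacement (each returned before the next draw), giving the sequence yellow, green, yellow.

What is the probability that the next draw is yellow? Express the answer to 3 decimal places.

Compute the likelihood of the observed sequence for each case: P(data | r = 2) = (2/10)(8/10)(2/10) = 0.032; P(data | r = 4) = (4/10)(6/10)(4/10) = 0.096; P(data | r = 6) = (6/10)(4/10)(6/10) = 0.144; P(data | r = 8) = (8/10)(2/10)(8/10) = 0.128; P(data | r = 9) = (9/10)(1/10)(9/10) = 0.081.
The prior-weighted likelihoods are 1/5 · 0.032 = 0.0064, 1/5 · 0.096 = 0.0192, 1/5 · 0.144 = 0.0288, 1/5 · 0.128 = 0.0256, 1/5 · 0.081 = 0.0162; summing to 0.0962.
The posterior is then P(r = 2 | data) = 0.066528, P(r = 4 | data) = 0.19958, P(r = 6 | data) = 0.29938, P(r = 8 | data) = 0.26611, P(r = 9 | data) = 0.1684.
The predictive probability is P(yellow next | data) = (1/5)(0.066528) + (2/5)(0.19958) + (3/5)(0.29938) + (4/5)(0.26611) + (9/10)(0.1684) = 0.63721.

0.637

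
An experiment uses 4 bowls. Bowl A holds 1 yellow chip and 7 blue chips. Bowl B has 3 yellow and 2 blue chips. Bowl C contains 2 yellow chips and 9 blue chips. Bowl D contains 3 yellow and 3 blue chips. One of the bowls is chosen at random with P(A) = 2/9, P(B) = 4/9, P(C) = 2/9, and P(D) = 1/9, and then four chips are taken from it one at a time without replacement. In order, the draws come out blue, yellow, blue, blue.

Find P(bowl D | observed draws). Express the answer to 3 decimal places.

0.090

For each hypothesis, P(data | H) works out to: P(data | bowl A) = (7/8)(1/7)(6/6)(5/5) = 1/8; P(data | bowl B) = (2/5)(3/4)(1/3)(0/2) = 0; P(data | bowl C) = (9/11)(2/10)(8/9)(7/8) = 7/55; P(data | bowl D) = (3/6)(3/5)(2/4)(1/3) = 1/20.
Multiplying each by its prior: 2/9 · 1/8 = 1/36, 4/9 · 0 = 0, 2/9 · 7/55 = 14/495, 1/9 · 1/20 = 1/180; these sum to 61/990.
Therefore the posterior P(bowl D | data) = (1/180) / (61/990) = 11/122.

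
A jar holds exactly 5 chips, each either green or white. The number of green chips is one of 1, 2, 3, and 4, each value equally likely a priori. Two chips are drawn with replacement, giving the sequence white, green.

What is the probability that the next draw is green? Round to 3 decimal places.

For each hypothesis, P(data | H) works out to: P(data | r = 1) = (4/5)(1/5) = 4/25; P(data | r = 2) = (3/5)(2/5) = 6/25; P(data | r = 3) = (2/5)(3/5) = 6/25; P(data | r = 4) = (1/5)(4/5) = 4/25.
The prior-weighted likelihoods are 1/4 · 4/25 = 1/25, 1/4 · 6/25 = 3/50, 1/4 · 6/25 = 3/50, 1/4 · 4/25 = 1/25; these sum to 1/5.
Dividing through by the total gives posterior P(r = 1 | data) = 1/5, P(r = 2 | data) = 3/10, P(r = 3 | data) = 3/10, P(r = 4 | data) = 1/5.
The predictive probability is P(green next | data) = (1/5)(1/5) + (2/5)(3/10) + (3/5)(3/10) + (4/5)(1/5) = 1/2.

0.500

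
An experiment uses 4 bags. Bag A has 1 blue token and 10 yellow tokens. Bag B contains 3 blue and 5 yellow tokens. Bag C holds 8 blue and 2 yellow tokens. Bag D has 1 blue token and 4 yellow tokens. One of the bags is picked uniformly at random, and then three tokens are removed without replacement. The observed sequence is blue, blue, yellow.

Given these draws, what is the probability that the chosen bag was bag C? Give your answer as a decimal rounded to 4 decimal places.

For each hypothesis, P(data | H) works out to: P(data | bag A) = (1/11)(0/10) = 0; P(data | bag B) = (3/8)(2/7)(5/6) = 0.089286; P(data | bag C) = (8/10)(7/9)(2/8) = 0.15556; P(data | bag D) = (1/5)(0/4) = 0.
Multiplying each by its prior: 1/4 · 0 = 0, 1/4 · 0.089286 = 0.022321, 1/4 · 0.15556 = 0.038889, 1/4 · 0 = 0; summing to 0.06121.
By Bayes' rule, P(bag C | data) = (0.038889) / (0.06121) = 0.63533.

0.6353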